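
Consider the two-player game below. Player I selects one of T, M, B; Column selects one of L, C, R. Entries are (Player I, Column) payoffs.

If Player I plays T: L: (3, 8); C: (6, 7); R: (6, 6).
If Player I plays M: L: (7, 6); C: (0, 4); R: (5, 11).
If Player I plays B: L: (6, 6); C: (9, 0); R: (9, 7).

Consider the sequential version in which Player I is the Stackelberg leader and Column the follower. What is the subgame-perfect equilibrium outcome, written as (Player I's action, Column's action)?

Backward induction with Player I moving first.
- T: BR = L, leader payoff 3.
- M: BR = R, leader payoff 5.
- B: BR = R, leader payoff 9.
Among 3, 5, 9, the best is 9 at B. Subgame-perfect outcome: (B, R) with payoffs (9, 7).

(B, R)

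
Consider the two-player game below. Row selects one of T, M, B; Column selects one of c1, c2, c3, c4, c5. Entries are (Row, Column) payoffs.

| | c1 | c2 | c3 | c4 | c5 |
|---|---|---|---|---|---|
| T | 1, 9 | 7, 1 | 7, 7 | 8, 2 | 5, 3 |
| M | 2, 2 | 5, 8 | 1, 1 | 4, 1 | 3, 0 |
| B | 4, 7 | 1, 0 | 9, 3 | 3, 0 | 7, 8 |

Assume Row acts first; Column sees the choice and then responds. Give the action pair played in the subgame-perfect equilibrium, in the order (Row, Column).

Backward induction with Row moving first.
- T: Column compares 9, 1, 7, 2, 3 and picks c1; Row would get 1.
- M: Column compares 2, 8, 1, 1, 0 and picks c2; Row would get 5.
- B: Column compares 7, 0, 3, 0, 8 and picks c5; Row would get 7.
Row's induced payoffs are 1, 5, 7, so Row commits to B. Subgame-perfect outcome: (B, c5) with payoffs (7, 8).

(B, c5)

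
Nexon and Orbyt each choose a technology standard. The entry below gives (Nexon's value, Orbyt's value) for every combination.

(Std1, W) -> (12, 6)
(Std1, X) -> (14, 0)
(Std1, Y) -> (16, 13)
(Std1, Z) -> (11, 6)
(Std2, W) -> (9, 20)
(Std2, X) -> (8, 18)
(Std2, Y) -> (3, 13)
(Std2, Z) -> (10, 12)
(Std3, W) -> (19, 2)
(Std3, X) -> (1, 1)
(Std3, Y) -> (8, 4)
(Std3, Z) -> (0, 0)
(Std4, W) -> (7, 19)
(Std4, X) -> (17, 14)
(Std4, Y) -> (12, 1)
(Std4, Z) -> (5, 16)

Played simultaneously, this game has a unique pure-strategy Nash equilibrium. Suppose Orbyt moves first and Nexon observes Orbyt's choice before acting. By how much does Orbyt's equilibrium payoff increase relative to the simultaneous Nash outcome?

1

Work backward from Nexon's decision.
- W: BR = Std3, leader payoff 2.
- X: BR = Std4, leader payoff 14.
- Y: BR = Std1, leader payoff 13.
- Z: BR = Std1, leader payoff 6.
Among 2, 14, 13, 6, the best is 14 at X. Subgame-perfect outcome: (Std4, X) with payoffs (17, 14).
Under simultaneous play:
Nexon's best replies: W→Std3; X→Std4; Y→Std1; Z→Std1.
Orbyt's best replies: Std1→Y; Std2→W; Std3→Y; Std4→W.
The unique mutual best reply is (Std1, Y), giving (16, 13).
Orbyt's commitment gain: 14 − 13 = 1.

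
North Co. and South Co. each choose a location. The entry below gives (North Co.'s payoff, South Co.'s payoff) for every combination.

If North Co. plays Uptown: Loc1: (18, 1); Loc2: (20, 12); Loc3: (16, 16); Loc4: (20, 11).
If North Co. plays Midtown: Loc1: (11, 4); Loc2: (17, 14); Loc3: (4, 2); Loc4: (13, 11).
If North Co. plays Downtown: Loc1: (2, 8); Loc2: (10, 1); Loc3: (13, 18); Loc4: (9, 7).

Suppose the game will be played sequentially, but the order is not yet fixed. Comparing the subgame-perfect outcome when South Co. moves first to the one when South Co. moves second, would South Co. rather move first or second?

If North Co. leads: South Co.'s best replies are Uptown→Loc3, Midtown→Loc2, Downtown→Loc3; North Co.'s induced payoffs 16, 17, 13; outcome (Midtown, Loc2), payoffs (17, 14).
If South Co. leads: North Co.'s best replies are Loc1→Uptown, Loc2→Uptown, Loc3→Uptown, Loc4→Uptown; South Co.'s induced payoffs 1, 12, 16, 11; outcome (Uptown, Loc3), payoffs (16, 16).
South Co. gets 16 moving first and 14 moving second, so South Co. prefers to move first.

first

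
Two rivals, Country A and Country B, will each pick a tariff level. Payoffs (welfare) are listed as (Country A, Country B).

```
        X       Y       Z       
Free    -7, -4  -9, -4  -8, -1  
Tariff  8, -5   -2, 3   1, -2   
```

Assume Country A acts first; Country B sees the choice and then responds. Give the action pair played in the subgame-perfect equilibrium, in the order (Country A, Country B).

Backward induction with Country A moving first.
- Free → Country B plays Z (best of -4, -4, -1); Country A gets -8.
- Tariff → Country B plays Y (best of -5, 3, -2); Country A gets -2.
Among -8, -2, the best is -2 at Tariff. Subgame-perfect outcome: (Tariff, Y) with payoffs (-2, 3).

(Tariff, Y)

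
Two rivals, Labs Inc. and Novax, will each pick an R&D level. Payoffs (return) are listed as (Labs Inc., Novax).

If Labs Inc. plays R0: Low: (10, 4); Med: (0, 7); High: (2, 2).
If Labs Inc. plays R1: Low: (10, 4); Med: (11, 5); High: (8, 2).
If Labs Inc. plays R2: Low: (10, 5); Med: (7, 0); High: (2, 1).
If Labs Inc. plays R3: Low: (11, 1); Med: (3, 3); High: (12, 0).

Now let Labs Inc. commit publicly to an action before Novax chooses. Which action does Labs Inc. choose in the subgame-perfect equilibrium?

R1

Solve by backward induction (Labs Inc. leads).
- R0: Novax compares 4, 7, 2 and picks Med; Labs Inc. would get 0.
- R1: Novax compares 4, 5, 2 and picks Med; Labs Inc. would get 11.
- R2: Novax compares 5, 0, 1 and picks Low; Labs Inc. would get 10.
- R3: Novax compares 1, 3, 0 and picks Med; Labs Inc. would get 3.
Among 0, 11, 10, 3, the best is 11 at R1. Subgame-perfect outcome: (R1, Med) with payoffs (11, 5).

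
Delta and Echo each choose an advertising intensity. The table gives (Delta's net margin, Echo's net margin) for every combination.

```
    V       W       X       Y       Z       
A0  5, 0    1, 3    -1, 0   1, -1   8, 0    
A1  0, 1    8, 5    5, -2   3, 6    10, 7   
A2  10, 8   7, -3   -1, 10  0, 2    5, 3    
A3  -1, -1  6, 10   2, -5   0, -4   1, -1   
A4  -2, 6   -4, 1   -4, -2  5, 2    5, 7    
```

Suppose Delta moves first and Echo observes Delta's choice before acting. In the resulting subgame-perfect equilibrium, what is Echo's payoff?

7

Echo best-responds to each possible Delta move:
- A0: Echo compares 0, 3, 0, -1, 0 and picks W; Delta would get 1.
- A1: Echo compares 1, 5, -2, 6, 7 and picks Z; Delta would get 10.
- A2: Echo compares 8, -3, 10, 2, 3 and picks X; Delta would get -1.
- A3: Echo compares -1, 10, -5, -4, -1 and picks W; Delta would get 6.
- A4: Echo compares 6, 1, -2, 2, 7 and picks Z; Delta would get 5.
Maximizing over 1, 10, -1, 6, 5, Delta chooses A1. Subgame-perfect outcome: (A1, Z) with payoffs (10, 7).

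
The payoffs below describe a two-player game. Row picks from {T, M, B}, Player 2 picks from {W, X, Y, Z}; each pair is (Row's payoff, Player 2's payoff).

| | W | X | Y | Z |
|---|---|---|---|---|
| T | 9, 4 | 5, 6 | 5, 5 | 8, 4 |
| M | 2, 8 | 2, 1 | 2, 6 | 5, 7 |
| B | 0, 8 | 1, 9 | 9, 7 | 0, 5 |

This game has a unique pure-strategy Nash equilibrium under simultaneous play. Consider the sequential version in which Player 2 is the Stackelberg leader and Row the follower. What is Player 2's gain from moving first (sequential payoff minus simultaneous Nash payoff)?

Work backward from Row's decision.
- W: BR = T, leader payoff 4.
- X: BR = T, leader payoff 6.
- Y: BR = B, leader payoff 7.
- Z: BR = T, leader payoff 4.
Among 4, 6, 7, 4, the best is 7 at Y. Subgame-perfect outcome: (B, Y) with payoffs (9, 7).
Now find the simultaneous Nash equilibrium.
Row's best replies: W→T; X→T; Y→B; Z→T.
Player 2's best replies: T→X; M→W; B→X.
The unique mutual best reply is (T, X), giving (5, 6).
Player 2's commitment gain: 7 − 6 = 1.

1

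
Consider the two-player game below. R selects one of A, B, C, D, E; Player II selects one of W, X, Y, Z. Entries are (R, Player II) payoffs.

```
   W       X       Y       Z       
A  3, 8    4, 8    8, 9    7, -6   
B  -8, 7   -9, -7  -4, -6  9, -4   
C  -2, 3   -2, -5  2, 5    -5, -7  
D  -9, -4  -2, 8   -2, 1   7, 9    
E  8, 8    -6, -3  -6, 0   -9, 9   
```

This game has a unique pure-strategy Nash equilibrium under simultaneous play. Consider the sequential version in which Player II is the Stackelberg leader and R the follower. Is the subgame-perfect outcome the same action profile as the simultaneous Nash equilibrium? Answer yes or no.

Solve by backward induction (Player II leads).
- W → R plays E (best of 3, -8, -2, -9, 8); Player II gets 8.
- X → R plays A (best of 4, -9, -2, -2, -6); Player II gets 8.
- Y → R plays A (best of 8, -4, 2, -2, -6); Player II gets 9.
- Z → R plays B (best of 7, 9, -5, 7, -9); Player II gets -4.
Player II's induced payoffs are 8, 8, 9, -4, so Player II commits to Y. Subgame-perfect outcome: (A, Y) with payoffs (8, 9).
For the simultaneous game, intersect best replies.
R's best replies: W→E; X→A; Y→A; Z→B.
Player II's best replies: A→Y; B→W; C→Y; D→Z; E→Z.
Only (A, Y) has each player best-responding; Nash payoffs (8, 9).
Sequential outcome (A, Y) coincides with the Nash profile (A, Y).

yes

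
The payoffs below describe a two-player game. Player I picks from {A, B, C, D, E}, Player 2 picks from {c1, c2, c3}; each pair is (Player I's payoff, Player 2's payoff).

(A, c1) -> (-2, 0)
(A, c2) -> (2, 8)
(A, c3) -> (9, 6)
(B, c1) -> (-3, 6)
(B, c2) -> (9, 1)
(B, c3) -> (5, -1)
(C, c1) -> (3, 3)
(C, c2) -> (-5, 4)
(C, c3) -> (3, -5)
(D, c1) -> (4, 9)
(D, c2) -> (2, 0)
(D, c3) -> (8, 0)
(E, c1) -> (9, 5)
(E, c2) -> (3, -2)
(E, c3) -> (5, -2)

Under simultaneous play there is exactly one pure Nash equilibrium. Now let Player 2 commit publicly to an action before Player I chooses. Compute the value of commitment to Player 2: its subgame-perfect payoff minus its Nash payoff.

1

Solve by backward induction (Player 2 leads).
- c1: BR = E, leader payoff 5.
- c2: BR = B, leader payoff 1.
- c3: BR = A, leader payoff 6.
Among 5, 1, 6, the best is 6 at c3. Subgame-perfect outcome: (A, c3) with payoffs (9, 6).
For the simultaneous game, intersect best replies.
Player I's best replies: c1→E; c2→B; c3→A.
Player 2's best replies: A→c2; B→c1; C→c2; D→c1; E→c1.
Only (E, c1) has each player best-responding; Nash payoffs (9, 5).
Player 2's commitment gain: 6 − 5 = 1.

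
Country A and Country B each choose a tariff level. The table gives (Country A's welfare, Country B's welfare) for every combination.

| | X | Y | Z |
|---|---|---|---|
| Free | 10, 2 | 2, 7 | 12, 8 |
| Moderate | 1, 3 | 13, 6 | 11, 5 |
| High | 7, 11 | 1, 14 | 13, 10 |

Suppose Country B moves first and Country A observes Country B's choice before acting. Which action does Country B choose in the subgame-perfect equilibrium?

Z

Work backward from Country A's decision.
- X: Country A compares 10, 1, 7 and picks Free; Country B would get 2.
- Y: Country A compares 2, 13, 1 and picks Moderate; Country B would get 6.
- Z: Country A compares 12, 11, 13 and picks High; Country B would get 10.
Among 2, 6, 10, the best is 10 at Z. Subgame-perfect outcome: (High, Z) with payoffs (13, 10).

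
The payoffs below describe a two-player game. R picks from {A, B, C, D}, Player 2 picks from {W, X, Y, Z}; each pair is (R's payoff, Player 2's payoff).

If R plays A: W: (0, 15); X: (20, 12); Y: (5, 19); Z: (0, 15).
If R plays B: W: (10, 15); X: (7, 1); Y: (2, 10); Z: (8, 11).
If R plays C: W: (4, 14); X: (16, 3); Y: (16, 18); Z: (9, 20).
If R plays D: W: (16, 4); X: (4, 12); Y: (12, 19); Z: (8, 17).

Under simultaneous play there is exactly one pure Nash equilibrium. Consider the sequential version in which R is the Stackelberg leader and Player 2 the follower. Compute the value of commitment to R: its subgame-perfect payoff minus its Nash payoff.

Player 2 best-responds to each possible R move:
- A: Player 2 compares 15, 12, 19, 15 and picks Y; R would get 5.
- B: Player 2 compares 15, 1, 10, 11 and picks W; R would get 10.
- C: Player 2 compares 14, 3, 18, 20 and picks Z; R would get 9.
- D: Player 2 compares 4, 12, 19, 17 and picks Y; R would get 12.
Among 5, 10, 9, 12, the best is 12 at D. Subgame-perfect outcome: (D, Y) with payoffs (12, 19).
Under simultaneous play:
R's best replies: W→D; X→A; Y→C; Z→C.
Player 2's best replies: A→Y; B→W; C→Z; D→Y.
The unique mutual best reply is (C, Z), giving (9, 20).
R's commitment gain: 12 − 9 = 3.

3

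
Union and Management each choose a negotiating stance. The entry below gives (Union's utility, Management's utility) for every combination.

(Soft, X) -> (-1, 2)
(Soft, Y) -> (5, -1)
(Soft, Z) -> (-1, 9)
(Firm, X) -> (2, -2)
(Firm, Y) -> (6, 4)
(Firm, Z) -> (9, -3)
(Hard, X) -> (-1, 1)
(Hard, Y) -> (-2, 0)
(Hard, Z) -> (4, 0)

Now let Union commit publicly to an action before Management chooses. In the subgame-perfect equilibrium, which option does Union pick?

Firm

Backward induction with Union moving first.
- Soft → Management plays Z (best of 2, -1, 9); Union gets -1.
- Firm → Management plays Y (best of -2, 4, -3); Union gets 6.
- Hard → Management plays X (best of 1, 0, 0); Union gets -1.
Union's induced payoffs are -1, 6, -1, so Union commits to Firm. Subgame-perfect outcome: (Firm, Y) with payoffs (6, 4).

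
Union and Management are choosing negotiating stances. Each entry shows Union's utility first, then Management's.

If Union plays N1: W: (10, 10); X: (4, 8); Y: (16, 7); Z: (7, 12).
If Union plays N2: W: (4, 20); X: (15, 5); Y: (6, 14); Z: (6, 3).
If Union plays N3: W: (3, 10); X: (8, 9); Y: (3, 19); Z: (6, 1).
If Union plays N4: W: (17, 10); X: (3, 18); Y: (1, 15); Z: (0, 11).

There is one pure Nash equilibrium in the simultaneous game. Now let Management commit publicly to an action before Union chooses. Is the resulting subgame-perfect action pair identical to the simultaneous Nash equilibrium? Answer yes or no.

yes

Work backward from Union's decision.
- W: Union compares 10, 4, 3, 17 and picks N4; Management would get 10.
- X: Union compares 4, 15, 8, 3 and picks N2; Management would get 5.
- Y: Union compares 16, 6, 3, 1 and picks N1; Management would get 7.
- Z: Union compares 7, 6, 6, 0 and picks N1; Management would get 12.
Among 10, 5, 7, 12, the best is 12 at Z. Subgame-perfect outcome: (N1, Z) with payoffs (7, 12).
Under simultaneous play:
Union's best replies: W→N4; X→N2; Y→N1; Z→N1.
Management's best replies: N1→Z; N2→W; N3→Y; N4→X.
Only (N1, Z) has each player best-responding; Nash payoffs (7, 12).
Sequential outcome (N1, Z) coincides with the Nash profile (N1, Z).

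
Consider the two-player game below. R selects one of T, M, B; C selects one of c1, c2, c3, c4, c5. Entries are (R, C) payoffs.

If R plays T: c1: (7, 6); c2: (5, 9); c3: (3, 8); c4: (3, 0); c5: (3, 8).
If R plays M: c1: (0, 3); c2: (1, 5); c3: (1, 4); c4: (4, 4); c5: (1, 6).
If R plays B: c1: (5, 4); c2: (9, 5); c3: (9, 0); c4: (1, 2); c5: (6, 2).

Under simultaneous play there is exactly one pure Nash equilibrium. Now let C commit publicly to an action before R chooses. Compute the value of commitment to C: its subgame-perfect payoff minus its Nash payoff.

R best-responds to each possible C move:
- c1: BR = T, leader payoff 6.
- c2: BR = B, leader payoff 5.
- c3: BR = B, leader payoff 0.
- c4: BR = M, leader payoff 4.
- c5: BR = B, leader payoff 2.
C's induced payoffs are 6, 5, 0, 4, 2, so C commits to c1. Subgame-perfect outcome: (T, c1) with payoffs (7, 6).
Now find the simultaneous Nash equilibrium.
R's best replies: c1→T; c2→B; c3→B; c4→M; c5→B.
C's best replies: T→c2; M→c5; B→c2.
The unique mutual best reply is (B, c2), giving (9, 5).
C's commitment gain: 6 − 5 = 1.

1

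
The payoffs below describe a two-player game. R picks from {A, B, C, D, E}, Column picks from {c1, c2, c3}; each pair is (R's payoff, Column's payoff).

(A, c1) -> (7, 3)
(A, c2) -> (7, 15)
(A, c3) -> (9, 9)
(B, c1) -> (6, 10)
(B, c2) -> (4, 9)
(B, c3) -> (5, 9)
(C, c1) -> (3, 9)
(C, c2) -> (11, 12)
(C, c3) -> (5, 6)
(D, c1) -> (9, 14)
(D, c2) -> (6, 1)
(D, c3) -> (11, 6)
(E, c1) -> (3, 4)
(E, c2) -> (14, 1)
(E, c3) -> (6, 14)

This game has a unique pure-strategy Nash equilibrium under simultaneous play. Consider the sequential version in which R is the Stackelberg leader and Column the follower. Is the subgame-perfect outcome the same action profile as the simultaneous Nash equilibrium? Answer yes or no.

no

Work backward from Column's decision.
- A: BR = c2, leader payoff 7.
- B: BR = c1, leader payoff 6.
- C: BR = c2, leader payoff 11.
- D: BR = c1, leader payoff 9.
- E: BR = c3, leader payoff 6.
Maximizing over 7, 6, 11, 9, 6, R chooses C. Subgame-perfect outcome: (C, c2) with payoffs (11, 12).
Under simultaneous play:
R's best replies: c1→D; c2→E; c3→D.
Column's best replies: A→c2; B→c1; C→c2; D→c1; E→c3.
The unique mutual best reply is (D, c1), giving (9, 14).
Sequential outcome (C, c2) differs from the Nash profile (D, c1).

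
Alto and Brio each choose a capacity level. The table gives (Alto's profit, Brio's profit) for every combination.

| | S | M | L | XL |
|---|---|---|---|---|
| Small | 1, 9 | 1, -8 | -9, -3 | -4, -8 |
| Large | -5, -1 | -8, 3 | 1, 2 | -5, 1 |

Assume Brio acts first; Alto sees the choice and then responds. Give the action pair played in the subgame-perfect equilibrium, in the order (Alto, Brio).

(Small, S)

Backward induction with Brio moving first.
- S → Alto plays Small (best of 1, -5); Brio gets 9.
- M → Alto plays Small (best of 1, -8); Brio gets -8.
- L → Alto plays Large (best of -9, 1); Brio gets 2.
- XL → Alto plays Small (best of -4, -5); Brio gets -8.
Among 9, -8, 2, -8, the best is 9 at S. Subgame-perfect outcome: (Small, S) with payoffs (1, 9).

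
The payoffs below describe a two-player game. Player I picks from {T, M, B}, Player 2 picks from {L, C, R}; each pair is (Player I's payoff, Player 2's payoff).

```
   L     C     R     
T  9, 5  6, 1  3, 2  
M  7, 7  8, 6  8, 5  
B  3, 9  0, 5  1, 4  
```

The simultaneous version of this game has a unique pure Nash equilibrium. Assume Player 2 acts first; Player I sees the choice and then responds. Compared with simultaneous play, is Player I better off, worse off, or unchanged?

worse off

Solve by backward induction (Player 2 leads).
- L: Player I compares 9, 7, 3 and picks T; Player 2 would get 5.
- C: Player I compares 6, 8, 0 and picks M; Player 2 would get 6.
- R: Player I compares 3, 8, 1 and picks M; Player 2 would get 5.
Player 2's induced payoffs are 5, 6, 5, so Player 2 commits to C. Subgame-perfect outcome: (M, C) with payoffs (8, 6).
For the simultaneous game, intersect best replies.
Player I's best replies: L→T; C→M; R→M.
Player 2's best replies: T→L; M→L; B→L.
The unique mutual best reply is (T, L), giving (9, 5).
Player I earns 8 sequentially versus 9 at the Nash outcome: worse off.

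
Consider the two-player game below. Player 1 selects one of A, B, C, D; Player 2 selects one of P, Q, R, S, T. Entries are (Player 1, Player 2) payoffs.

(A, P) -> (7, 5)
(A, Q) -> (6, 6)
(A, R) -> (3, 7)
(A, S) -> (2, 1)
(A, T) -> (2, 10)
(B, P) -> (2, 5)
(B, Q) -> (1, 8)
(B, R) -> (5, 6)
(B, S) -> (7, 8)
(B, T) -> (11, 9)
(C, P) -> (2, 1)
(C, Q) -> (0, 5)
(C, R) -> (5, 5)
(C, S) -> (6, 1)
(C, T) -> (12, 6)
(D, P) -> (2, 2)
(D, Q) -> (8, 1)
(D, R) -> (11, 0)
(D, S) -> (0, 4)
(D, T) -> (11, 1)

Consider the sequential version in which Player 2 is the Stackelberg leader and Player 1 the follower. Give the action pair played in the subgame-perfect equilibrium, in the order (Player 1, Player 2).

(B, S)

Player 1 best-responds to each possible Player 2 move:
- P: Player 1 compares 7, 2, 2, 2 and picks A; Player 2 would get 5.
- Q: Player 1 compares 6, 1, 0, 8 and picks D; Player 2 would get 1.
- R: Player 1 compares 3, 5, 5, 11 and picks D; Player 2 would get 0.
- S: Player 1 compares 2, 7, 6, 0 and picks B; Player 2 would get 8.
- T: Player 1 compares 2, 11, 12, 11 and picks C; Player 2 would get 6.
Maximizing over 5, 1, 0, 8, 6, Player 2 chooses S. Subgame-perfect outcome: (B, S) with payoffs (7, 8).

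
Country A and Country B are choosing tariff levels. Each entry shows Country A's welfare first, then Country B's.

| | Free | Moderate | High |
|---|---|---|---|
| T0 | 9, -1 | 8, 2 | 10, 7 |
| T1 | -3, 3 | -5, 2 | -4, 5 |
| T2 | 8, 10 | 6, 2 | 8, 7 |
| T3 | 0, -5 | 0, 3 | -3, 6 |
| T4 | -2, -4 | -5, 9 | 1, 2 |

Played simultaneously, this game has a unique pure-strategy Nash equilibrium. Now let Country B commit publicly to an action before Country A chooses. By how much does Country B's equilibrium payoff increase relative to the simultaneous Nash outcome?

0

Solve by backward induction (Country B leads).
- Free → Country A plays T0 (best of 9, -3, 8, 0, -2); Country B gets -1.
- Moderate → Country A plays T0 (best of 8, -5, 6, 0, -5); Country B gets 2.
- High → Country A plays T0 (best of 10, -4, 8, -3, 1); Country B gets 7.
Among -1, 2, 7, the best is 7 at High. Subgame-perfect outcome: (T0, High) with payoffs (10, 7).
For the simultaneous game, intersect best replies.
Country A's best replies: Free→T0; Moderate→T0; High→T0.
Country B's best replies: T0→High; T1→High; T2→Free; T3→High; T4→Moderate.
The unique mutual best reply is (T0, High), giving (10, 7).
Country B's commitment gain: 7 − 7 = 0.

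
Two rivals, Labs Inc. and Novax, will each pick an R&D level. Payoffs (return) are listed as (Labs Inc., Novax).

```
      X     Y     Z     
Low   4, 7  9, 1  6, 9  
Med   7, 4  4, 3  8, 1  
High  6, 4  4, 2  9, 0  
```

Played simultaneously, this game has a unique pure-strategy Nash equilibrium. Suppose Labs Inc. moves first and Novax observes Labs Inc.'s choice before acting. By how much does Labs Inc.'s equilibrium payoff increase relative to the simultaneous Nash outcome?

Work backward from Novax's decision.
- Low → Novax plays Z (best of 7, 1, 9); Labs Inc. gets 6.
- Med → Novax plays X (best of 4, 3, 1); Labs Inc. gets 7.
- High → Novax plays X (best of 4, 2, 0); Labs Inc. gets 6.
Maximizing over 6, 7, 6, Labs Inc. chooses Med. Subgame-perfect outcome: (Med, X) with payoffs (7, 4).
Now find the simultaneous Nash equilibrium.
Labs Inc.'s best replies: X→Med; Y→Low; Z→High.
Novax's best replies: Low→Z; Med→X; High→X.
Only (Med, X) has each player best-responding; Nash payoffs (7, 4).
Labs Inc.'s commitment gain: 7 − 7 = 0.

0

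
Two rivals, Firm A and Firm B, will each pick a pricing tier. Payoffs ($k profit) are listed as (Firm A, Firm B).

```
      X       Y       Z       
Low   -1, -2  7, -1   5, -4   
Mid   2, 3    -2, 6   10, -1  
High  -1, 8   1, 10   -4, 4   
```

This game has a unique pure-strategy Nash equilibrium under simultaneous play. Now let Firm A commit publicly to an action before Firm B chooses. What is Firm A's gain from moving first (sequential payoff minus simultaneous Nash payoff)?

0

Solve by backward induction (Firm A leads).
- Low: Firm B compares -2, -1, -4 and picks Y; Firm A would get 7.
- Mid: Firm B compares 3, 6, -1 and picks Y; Firm A would get -2.
- High: Firm B compares 8, 10, 4 and picks Y; Firm A would get 1.
Maximizing over 7, -2, 1, Firm A chooses Low. Subgame-perfect outcome: (Low, Y) with payoffs (7, -1).
Under simultaneous play:
Firm A's best replies: X→Mid; Y→Low; Z→Mid.
Firm B's best replies: Low→Y; Mid→Y; High→Y.
Only (Low, Y) has each player best-responding; Nash payoffs (7, -1).
Firm A's commitment gain: 7 − 7 = 0.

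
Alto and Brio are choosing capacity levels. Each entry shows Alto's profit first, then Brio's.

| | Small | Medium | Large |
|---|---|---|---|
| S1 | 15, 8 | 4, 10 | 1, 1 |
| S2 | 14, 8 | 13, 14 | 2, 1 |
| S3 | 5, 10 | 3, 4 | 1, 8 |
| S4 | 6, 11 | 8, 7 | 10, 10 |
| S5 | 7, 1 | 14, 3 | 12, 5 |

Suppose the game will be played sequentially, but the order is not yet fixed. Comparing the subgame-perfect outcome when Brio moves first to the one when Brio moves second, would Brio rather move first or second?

second

If Alto leads: Brio's best replies are S1→Medium, S2→Medium, S3→Small, S4→Small, S5→Large; Alto's induced payoffs 4, 13, 5, 6, 12; outcome (S2, Medium), payoffs (13, 14).
If Brio leads: Alto's best replies are Small→S1, Medium→S5, Large→S5; Brio's induced payoffs 8, 3, 5; outcome (S1, Small), payoffs (15, 8).
Brio gets 8 moving first and 14 moving second, so Brio prefers to move second.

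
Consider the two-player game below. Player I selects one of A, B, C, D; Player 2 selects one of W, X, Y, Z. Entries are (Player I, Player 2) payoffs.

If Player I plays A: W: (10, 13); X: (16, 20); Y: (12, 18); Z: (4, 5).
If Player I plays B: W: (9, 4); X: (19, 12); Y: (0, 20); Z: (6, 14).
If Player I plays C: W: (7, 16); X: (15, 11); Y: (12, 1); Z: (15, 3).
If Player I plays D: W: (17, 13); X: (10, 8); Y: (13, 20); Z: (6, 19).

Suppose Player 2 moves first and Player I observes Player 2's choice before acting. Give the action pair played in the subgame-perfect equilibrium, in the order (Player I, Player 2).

(D, Y)

Player I best-responds to each possible Player 2 move:
- W: BR = D, leader payoff 13.
- X: BR = B, leader payoff 12.
- Y: BR = D, leader payoff 20.
- Z: BR = C, leader payoff 3.
Player 2's induced payoffs are 13, 12, 20, 3, so Player 2 commits to Y. Subgame-perfect outcome: (D, Y) with payoffs (13, 20).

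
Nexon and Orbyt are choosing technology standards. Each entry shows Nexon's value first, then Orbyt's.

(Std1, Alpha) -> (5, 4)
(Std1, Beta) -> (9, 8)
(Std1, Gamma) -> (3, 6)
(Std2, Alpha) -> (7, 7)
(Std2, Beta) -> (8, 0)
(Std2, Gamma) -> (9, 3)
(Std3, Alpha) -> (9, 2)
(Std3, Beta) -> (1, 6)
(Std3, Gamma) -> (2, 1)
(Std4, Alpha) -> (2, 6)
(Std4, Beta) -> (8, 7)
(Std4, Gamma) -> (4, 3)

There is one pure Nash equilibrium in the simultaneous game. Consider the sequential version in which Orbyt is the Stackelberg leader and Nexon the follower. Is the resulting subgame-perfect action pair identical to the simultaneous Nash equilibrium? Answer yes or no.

yes

Solve by backward induction (Orbyt leads).
- Alpha: Nexon compares 5, 7, 9, 2 and picks Std3; Orbyt would get 2.
- Beta: Nexon compares 9, 8, 1, 8 and picks Std1; Orbyt would get 8.
- Gamma: Nexon compares 3, 9, 2, 4 and picks Std2; Orbyt would get 3.
Maximizing over 2, 8, 3, Orbyt chooses Beta. Subgame-perfect outcome: (Std1, Beta) with payoffs (9, 8).
Under simultaneous play:
Nexon's best replies: Alpha→Std3; Beta→Std1; Gamma→Std2.
Orbyt's best replies: Std1→Beta; Std2→Alpha; Std3→Beta; Std4→Beta.
The unique mutual best reply is (Std1, Beta), giving (9, 8).
Sequential outcome (Std1, Beta) coincides with the Nash profile (Std1, Beta).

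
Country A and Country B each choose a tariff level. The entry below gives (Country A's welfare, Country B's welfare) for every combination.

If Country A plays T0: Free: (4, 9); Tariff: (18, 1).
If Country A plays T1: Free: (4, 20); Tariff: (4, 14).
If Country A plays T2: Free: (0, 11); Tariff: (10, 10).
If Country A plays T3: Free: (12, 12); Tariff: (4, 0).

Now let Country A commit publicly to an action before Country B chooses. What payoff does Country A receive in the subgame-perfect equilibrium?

Country B best-responds to each possible Country A move:
- T0: Country B compares 9, 1 and picks Free; Country A would get 4.
- T1: Country B compares 20, 14 and picks Free; Country A would get 4.
- T2: Country B compares 11, 10 and picks Free; Country A would get 0.
- T3: Country B compares 12, 0 and picks Free; Country A would get 12.
Among 4, 4, 0, 12, the best is 12 at T3. Subgame-perfect outcome: (T3, Free) with payoffs (12, 12).

12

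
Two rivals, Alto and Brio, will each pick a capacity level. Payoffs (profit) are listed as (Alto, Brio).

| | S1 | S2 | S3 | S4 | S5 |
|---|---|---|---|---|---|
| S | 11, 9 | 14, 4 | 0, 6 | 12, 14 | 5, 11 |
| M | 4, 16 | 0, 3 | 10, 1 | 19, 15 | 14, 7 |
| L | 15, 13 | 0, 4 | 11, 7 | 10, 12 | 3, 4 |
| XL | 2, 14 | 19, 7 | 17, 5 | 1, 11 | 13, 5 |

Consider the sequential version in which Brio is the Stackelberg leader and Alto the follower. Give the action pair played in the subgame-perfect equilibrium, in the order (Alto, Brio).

Solve by backward induction (Brio leads).
- S1: Alto compares 11, 4, 15, 2 and picks L; Brio would get 13.
- S2: Alto compares 14, 0, 0, 19 and picks XL; Brio would get 7.
- S3: Alto compares 0, 10, 11, 17 and picks XL; Brio would get 5.
- S4: Alto compares 12, 19, 10, 1 and picks M; Brio would get 15.
- S5: Alto compares 5, 14, 3, 13 and picks M; Brio would get 7.
Among 13, 7, 5, 15, 7, the best is 15 at S4. Subgame-perfect outcome: (M, S4) with payoffs (19, 15).

(M, S4)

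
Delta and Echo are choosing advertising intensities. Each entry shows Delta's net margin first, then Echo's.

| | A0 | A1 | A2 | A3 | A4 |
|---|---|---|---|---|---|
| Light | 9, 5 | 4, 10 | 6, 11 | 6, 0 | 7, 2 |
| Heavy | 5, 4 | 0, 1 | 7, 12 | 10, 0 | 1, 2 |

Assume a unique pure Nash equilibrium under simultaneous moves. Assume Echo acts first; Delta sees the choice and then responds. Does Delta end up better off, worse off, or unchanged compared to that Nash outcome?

Solve by backward induction (Echo leads).
- A0: Delta compares 9, 5 and picks Light; Echo would get 5.
- A1: Delta compares 4, 0 and picks Light; Echo would get 10.
- A2: Delta compares 6, 7 and picks Heavy; Echo would get 12.
- A3: Delta compares 6, 10 and picks Heavy; Echo would get 0.
- A4: Delta compares 7, 1 and picks Light; Echo would get 2.
Among 5, 10, 12, 0, 2, the best is 12 at A2. Subgame-perfect outcome: (Heavy, A2) with payoffs (7, 12).
For the simultaneous game, intersect best replies.
Delta's best replies: A0→Light; A1→Light; A2→Heavy; A3→Heavy; A4→Light.
Echo's best replies: Light→A2; Heavy→A2.
Only (Heavy, A2) has each player best-responding; Nash payoffs (7, 12).
Delta earns 7 sequentially versus 7 at the Nash outcome: unchanged.

unchanged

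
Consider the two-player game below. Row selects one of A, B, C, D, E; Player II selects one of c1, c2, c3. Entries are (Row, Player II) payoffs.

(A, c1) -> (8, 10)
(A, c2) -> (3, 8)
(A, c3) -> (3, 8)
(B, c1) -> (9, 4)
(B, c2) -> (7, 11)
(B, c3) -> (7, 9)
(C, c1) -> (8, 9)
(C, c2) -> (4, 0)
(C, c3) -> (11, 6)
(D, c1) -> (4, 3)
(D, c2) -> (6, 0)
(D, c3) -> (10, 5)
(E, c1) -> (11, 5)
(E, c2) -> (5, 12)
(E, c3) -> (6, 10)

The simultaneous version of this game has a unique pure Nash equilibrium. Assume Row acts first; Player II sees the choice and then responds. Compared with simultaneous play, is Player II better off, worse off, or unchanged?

worse off

Solve by backward induction (Row leads).
- A → Player II plays c1 (best of 10, 8, 8); Row gets 8.
- B → Player II plays c2 (best of 4, 11, 9); Row gets 7.
- C → Player II plays c1 (best of 9, 0, 6); Row gets 8.
- D → Player II plays c3 (best of 3, 0, 5); Row gets 10.
- E → Player II plays c2 (best of 5, 12, 10); Row gets 5.
Among 8, 7, 8, 10, 5, the best is 10 at D. Subgame-perfect outcome: (D, c3) with payoffs (10, 5).
Now find the simultaneous Nash equilibrium.
Row's best replies: c1→E; c2→B; c3→C.
Player II's best replies: A→c1; B→c2; C→c1; D→c3; E→c2.
The unique mutual best reply is (B, c2), giving (7, 11).
Player II earns 5 sequentially versus 11 at the Nash outcome: worse off.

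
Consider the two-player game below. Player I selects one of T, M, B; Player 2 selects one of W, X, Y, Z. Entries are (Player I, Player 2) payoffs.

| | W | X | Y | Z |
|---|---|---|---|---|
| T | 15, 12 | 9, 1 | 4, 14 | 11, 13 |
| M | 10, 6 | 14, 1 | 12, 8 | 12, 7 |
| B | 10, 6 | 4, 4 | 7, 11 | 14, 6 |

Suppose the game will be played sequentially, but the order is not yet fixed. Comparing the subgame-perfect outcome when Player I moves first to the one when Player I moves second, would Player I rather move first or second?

If Player I leads: Player 2's best replies are T→Y, M→Y, B→Y; Player I's induced payoffs 4, 12, 7; outcome (M, Y), payoffs (12, 8).
If Player 2 leads: Player I's best replies are W→T, X→M, Y→M, Z→B; Player 2's induced payoffs 12, 1, 8, 6; outcome (T, W), payoffs (15, 12).
Player I gets 12 moving first and 15 moving second, so Player I prefers to move second.

second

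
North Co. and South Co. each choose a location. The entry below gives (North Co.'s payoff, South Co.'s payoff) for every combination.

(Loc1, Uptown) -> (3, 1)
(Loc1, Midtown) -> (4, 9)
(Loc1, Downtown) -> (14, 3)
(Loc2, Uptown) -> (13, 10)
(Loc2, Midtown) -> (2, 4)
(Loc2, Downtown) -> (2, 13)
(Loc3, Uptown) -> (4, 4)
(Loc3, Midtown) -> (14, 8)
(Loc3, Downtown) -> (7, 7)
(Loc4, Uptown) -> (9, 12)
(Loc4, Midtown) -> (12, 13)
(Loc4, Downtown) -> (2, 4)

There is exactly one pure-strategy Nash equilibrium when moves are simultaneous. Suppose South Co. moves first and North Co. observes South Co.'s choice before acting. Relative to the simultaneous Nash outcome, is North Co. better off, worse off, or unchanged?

worse off

Solve by backward induction (South Co. leads).
- Uptown → North Co. plays Loc2 (best of 3, 13, 4, 9); South Co. gets 10.
- Midtown → North Co. plays Loc3 (best of 4, 2, 14, 12); South Co. gets 8.
- Downtown → North Co. plays Loc1 (best of 14, 2, 7, 2); South Co. gets 3.
Maximizing over 10, 8, 3, South Co. chooses Uptown. Subgame-perfect outcome: (Loc2, Uptown) with payoffs (13, 10).
Under simultaneous play:
North Co.'s best replies: Uptown→Loc2; Midtown→Loc3; Downtown→Loc1.
South Co.'s best replies: Loc1→Midtown; Loc2→Downtown; Loc3→Midtown; Loc4→Midtown.
The unique mutual best reply is (Loc3, Midtown), giving (14, 8).
North Co. earns 13 sequentially versus 14 at the Nash outcome: worse off.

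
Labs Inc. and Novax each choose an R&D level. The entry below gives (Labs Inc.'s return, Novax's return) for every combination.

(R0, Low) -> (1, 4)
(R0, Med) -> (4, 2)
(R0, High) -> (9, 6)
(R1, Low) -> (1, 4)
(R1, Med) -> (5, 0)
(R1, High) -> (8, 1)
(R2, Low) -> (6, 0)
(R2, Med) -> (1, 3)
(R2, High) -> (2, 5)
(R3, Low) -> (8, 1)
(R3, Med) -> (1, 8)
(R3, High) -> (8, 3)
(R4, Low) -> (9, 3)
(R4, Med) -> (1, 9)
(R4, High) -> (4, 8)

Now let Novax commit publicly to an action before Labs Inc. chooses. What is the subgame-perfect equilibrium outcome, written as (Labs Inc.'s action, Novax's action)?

(R0, High)

Backward induction with Novax moving first.
- Low → Labs Inc. plays R4 (best of 1, 1, 6, 8, 9); Novax gets 3.
- Med → Labs Inc. plays R1 (best of 4, 5, 1, 1, 1); Novax gets 0.
- High → Labs Inc. plays R0 (best of 9, 8, 2, 8, 4); Novax gets 6.
Maximizing over 3, 0, 6, Novax chooses High. Subgame-perfect outcome: (R0, High) with payoffs (9, 6).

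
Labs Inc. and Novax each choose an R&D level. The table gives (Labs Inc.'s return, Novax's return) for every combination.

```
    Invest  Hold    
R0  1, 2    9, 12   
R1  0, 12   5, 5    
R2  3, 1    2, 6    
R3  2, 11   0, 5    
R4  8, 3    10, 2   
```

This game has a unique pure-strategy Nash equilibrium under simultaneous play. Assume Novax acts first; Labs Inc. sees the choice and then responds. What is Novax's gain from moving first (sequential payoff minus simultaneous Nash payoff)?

Work backward from Labs Inc.'s decision.
- Invest: BR = R4, leader payoff 3.
- Hold: BR = R4, leader payoff 2.
Maximizing over 3, 2, Novax chooses Invest. Subgame-perfect outcome: (R4, Invest) with payoffs (8, 3).
Under simultaneous play:
Labs Inc.'s best replies: Invest→R4; Hold→R4.
Novax's best replies: R0→Hold; R1→Invest; R2→Hold; R3→Invest; R4→Invest.
The unique mutual best reply is (R4, Invest), giving (8, 3).
Novax's commitment gain: 3 − 3 = 0.

0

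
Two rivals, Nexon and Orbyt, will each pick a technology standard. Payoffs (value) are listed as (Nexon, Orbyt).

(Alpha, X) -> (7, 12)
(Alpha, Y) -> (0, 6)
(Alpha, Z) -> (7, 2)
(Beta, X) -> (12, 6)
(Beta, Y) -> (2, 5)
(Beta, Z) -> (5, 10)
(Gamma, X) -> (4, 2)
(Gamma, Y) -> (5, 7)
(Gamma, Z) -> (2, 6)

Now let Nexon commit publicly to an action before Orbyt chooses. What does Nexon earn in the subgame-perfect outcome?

Orbyt best-responds to each possible Nexon move:
- Alpha: Orbyt compares 12, 6, 2 and picks X; Nexon would get 7.
- Beta: Orbyt compares 6, 5, 10 and picks Z; Nexon would get 5.
- Gamma: Orbyt compares 2, 7, 6 and picks Y; Nexon would get 5.
Among 7, 5, 5, the best is 7 at Alpha. Subgame-perfect outcome: (Alpha, X) with payoffs (7, 12).

7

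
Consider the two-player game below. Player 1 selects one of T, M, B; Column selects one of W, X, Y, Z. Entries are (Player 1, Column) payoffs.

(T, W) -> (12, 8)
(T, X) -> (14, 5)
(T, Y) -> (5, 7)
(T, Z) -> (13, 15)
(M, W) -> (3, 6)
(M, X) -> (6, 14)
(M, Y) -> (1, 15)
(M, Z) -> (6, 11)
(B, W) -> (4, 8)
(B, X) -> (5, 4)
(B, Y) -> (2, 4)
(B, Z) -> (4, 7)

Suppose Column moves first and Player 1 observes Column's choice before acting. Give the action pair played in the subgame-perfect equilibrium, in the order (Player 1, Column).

(T, Z)

Player 1 best-responds to each possible Column move:
- W → Player 1 plays T (best of 12, 3, 4); Column gets 8.
- X → Player 1 plays T (best of 14, 6, 5); Column gets 5.
- Y → Player 1 plays T (best of 5, 1, 2); Column gets 7.
- Z → Player 1 plays T (best of 13, 6, 4); Column gets 15.
Among 8, 5, 7, 15, the best is 15 at Z. Subgame-perfect outcome: (T, Z) with payoffs (13, 15).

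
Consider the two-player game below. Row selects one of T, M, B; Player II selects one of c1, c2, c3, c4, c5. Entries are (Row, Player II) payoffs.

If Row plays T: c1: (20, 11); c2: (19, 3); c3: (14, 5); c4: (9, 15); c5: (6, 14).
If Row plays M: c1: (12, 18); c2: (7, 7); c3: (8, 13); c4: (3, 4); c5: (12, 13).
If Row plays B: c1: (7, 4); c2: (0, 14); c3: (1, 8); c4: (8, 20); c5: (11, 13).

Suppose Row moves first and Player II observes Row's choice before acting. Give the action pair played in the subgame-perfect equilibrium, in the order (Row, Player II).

Backward induction with Row moving first.
- T → Player II plays c4 (best of 11, 3, 5, 15, 14); Row gets 9.
- M → Player II plays c1 (best of 18, 7, 13, 4, 13); Row gets 12.
- B → Player II plays c4 (best of 4, 14, 8, 20, 13); Row gets 8.
Among 9, 12, 8, the best is 12 at M. Subgame-perfect outcome: (M, c1) with payoffs (12, 18).

(M, c1)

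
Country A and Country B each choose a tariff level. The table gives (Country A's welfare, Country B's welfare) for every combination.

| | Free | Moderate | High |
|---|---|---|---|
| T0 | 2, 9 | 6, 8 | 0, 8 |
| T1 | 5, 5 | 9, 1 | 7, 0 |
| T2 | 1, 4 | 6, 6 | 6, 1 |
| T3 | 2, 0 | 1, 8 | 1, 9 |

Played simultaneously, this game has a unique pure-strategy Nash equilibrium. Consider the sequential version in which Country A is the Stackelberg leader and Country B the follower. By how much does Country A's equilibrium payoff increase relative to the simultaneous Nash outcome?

Solve by backward induction (Country A leads).
- T0: BR = Free, leader payoff 2.
- T1: BR = Free, leader payoff 5.
- T2: BR = Moderate, leader payoff 6.
- T3: BR = High, leader payoff 1.
Among 2, 5, 6, 1, the best is 6 at T2. Subgame-perfect outcome: (T2, Moderate) with payoffs (6, 6).
Under simultaneous play:
Country A's best replies: Free→T1; Moderate→T1; High→T1.
Country B's best replies: T0→Free; T1→Free; T2→Moderate; T3→High.
Only (T1, Free) has each player best-responding; Nash payoffs (5, 5).
Country A's commitment gain: 6 − 5 = 1.

1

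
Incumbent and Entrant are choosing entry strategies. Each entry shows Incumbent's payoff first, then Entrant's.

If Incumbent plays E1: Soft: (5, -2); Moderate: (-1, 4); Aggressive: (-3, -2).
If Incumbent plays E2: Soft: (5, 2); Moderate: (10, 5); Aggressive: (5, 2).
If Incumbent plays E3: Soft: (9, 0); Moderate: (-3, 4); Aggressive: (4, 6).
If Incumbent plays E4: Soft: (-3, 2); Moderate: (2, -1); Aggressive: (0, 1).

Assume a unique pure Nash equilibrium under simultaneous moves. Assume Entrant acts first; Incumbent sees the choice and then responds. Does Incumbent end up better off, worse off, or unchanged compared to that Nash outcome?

unchanged

Work backward from Incumbent's decision.
- Soft: Incumbent compares 5, 5, 9, -3 and picks E3; Entrant would get 0.
- Moderate: Incumbent compares -1, 10, -3, 2 and picks E2; Entrant would get 5.
- Aggressive: Incumbent compares -3, 5, 4, 0 and picks E2; Entrant would get 2.
Entrant's induced payoffs are 0, 5, 2, so Entrant commits to Moderate. Subgame-perfect outcome: (E2, Moderate) with payoffs (10, 5).
Now find the simultaneous Nash equilibrium.
Incumbent's best replies: Soft→E3; Moderate→E2; Aggressive→E2.
Entrant's best replies: E1→Moderate; E2→Moderate; E3→Aggressive; E4→Soft.
The unique mutual best reply is (E2, Moderate), giving (10, 5).
Incumbent earns 10 sequentially versus 10 at the Nash outcome: unchanged.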